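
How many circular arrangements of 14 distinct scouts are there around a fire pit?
Circular: fix one position, arrange the rest. (14-1)! = 6227020800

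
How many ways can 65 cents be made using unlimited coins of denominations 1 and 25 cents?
Coefficient of x^65 in 1/(1-x^1) · 1/(1-x^25). Use j coins of 25 for j = 0..⌊65/25⌋ = 2, the rest in 1s: 2 + 1 = 3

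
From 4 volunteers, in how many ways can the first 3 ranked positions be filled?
P(4,3) = 4!/(4-3)! = 24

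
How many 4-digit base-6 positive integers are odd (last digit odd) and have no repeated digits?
Last∈{1,3,5}. Last=0: 0. Last nonzero: 3×4×P(4,2) = 144. Total = 144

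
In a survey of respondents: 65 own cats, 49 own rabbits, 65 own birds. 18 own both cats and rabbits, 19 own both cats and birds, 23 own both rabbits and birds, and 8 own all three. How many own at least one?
|A∪B∪C| = 65+49+65-18-19-23+8 = 127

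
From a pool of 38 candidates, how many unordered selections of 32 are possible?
C(38,32) = 38!/(32!×6!) = 2760681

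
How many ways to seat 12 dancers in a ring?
Circular: fix one position, arrange the rest. (12-1)! = 39916800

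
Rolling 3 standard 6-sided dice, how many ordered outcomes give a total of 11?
Coefficient of x^11 in (x + x² + ... + x^6)^3. By inclusion-exclusion on dice exceeding 6: Σ_j (-1)^j C(3,j)·C(11-1-6j, 2) = C(3,0)·C(10,2) - C(3,1)·C(4,2) = 1·45 - 3·6 = 27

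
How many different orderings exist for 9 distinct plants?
9! = 362880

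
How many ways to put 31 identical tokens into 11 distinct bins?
C(31+11-1, 11-1) = C(41, 10) = 1121099408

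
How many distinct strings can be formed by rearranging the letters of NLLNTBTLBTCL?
12! / (4! × 3! × 2! × 1! × 2!) = 831600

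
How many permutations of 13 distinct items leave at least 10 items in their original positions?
Exactly j fixed points: C(13,j)·!(13-j); sum over j ≥ 10 (derangement numbers via !m = (m-1)·(!(m-1) + !(m-2)): !0..!3 = 1, 0, 1, 2). Σ_{j=10}^{13} C(13,j)·!(13-j) = C(13,10)·!3 + C(13,11)·!2 + C(13,12)·!1 + C(13,13)·!0 = 286·2 + 78·1 + 13·0 + 1·1 = 651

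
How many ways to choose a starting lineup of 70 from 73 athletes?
C(73,70) = 73!/(70!×3!) = 62196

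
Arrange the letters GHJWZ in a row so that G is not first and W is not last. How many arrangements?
By inclusion-exclusion: 5! - 2×(5-1)! + (5-2)! = 120 - 48 + 6 = 78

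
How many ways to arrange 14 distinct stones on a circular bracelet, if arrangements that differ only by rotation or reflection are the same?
(14-1)!/2 = 6227020800/2 = 3113510400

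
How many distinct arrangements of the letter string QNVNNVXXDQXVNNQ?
15! / (3! × 3! × 1! × 3! × 5!) = 50450400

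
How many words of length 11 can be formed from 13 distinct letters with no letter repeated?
P(13,11) = 13!/(13-11)! = 3113510400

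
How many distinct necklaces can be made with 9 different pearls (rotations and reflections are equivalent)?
(9-1)!/2 = 40320/2 = 20160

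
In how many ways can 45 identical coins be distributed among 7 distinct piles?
C(45+7-1, 7-1) = C(51, 6) = 18009460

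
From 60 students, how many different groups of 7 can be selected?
C(60,7) = 60!/(7!×53!) = 386206920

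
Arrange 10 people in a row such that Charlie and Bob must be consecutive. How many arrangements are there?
Treat the 2 as one block: (10-2+1)! × 2! = 362880 × 2 = 725760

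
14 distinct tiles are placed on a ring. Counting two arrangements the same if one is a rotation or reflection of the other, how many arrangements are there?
(14-1)!/2 = 6227020800/2 = 3113510400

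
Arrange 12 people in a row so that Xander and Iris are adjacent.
Treat as block: (12-1)! × 2! = 39916800 × 2 = 79833600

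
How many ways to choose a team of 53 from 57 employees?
C(57,53) = 57!/(53!×4!) = 395010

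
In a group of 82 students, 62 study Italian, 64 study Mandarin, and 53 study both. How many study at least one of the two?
|A∪B| = |A| + |B| - |A∩B| = 62 + 64 - 53 = 73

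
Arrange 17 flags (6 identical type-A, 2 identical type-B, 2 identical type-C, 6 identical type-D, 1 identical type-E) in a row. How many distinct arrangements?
17! / (6! × 2! × 2! × 6! × 1!) = 171531360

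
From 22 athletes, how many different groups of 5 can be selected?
C(22,5) = 22!/(5!×17!) = 26334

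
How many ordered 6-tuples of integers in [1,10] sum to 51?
Coefficient of x^51 in (x + x² + ... + x^10)^6. By inclusion-exclusion on dice exceeding 10: Σ_j (-1)^j C(6,j)·C(51-1-10j, 5) = C(6,0)·C(50,5) - C(6,1)·C(40,5) + C(6,2)·C(30,5) - C(6,3)·C(20,5) + C(6,4)·C(10,5) = 1·2118760 - 6·658008 + 15·142506 - 20·15504 + 15·252 = 2002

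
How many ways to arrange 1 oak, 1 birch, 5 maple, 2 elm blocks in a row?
9! / (1! × 1! × 5! × 2!) = 1512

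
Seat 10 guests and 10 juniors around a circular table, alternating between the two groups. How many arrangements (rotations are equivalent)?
Fix one of the guests: (10-1)! ways for the remaining guests, × 10! ways for the juniors = 362880 × 3628800 = 1316818944000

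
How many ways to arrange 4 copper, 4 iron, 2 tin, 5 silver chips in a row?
15! / (4! × 4! × 2! × 5!) = 9459450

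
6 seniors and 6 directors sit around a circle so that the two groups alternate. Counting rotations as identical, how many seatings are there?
Fix one of the seniors: (6-1)! ways for the remaining seniors, × 6! ways for the directors = 120 × 720 = 86400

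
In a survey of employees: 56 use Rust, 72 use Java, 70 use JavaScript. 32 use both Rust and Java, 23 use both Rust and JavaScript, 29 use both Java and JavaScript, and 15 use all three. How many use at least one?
|A∪B∪C| = 56+72+70-32-23-29+15 = 129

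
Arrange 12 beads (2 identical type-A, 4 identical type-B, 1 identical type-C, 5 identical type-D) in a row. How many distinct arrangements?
12! / (2! × 4! × 1! × 5!) = 83160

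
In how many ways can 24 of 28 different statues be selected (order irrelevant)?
C(28,24) = 28!/(24!×4!) = 20475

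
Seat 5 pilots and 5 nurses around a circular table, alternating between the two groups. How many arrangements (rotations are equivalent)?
Fix one of the pilots: (5-1)! ways for the remaining pilots, × 5! ways for the nurses = 24 × 120 = 2880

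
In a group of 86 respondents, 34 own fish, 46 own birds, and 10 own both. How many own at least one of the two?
|A∪B| = |A| + |B| - |A∩B| = 34 + 46 - 10 = 70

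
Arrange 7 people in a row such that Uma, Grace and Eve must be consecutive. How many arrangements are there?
Treat the 3 as one block: (7-3+1)! × 3! = 120 × 6 = 720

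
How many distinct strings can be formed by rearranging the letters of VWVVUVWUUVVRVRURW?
17! / (3! × 7! × 3! × 4!) = 81681600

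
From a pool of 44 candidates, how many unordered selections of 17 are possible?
C(44,17) = 44!/(17!×27!) = 686353797976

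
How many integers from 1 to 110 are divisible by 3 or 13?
⌊110/3⌋ + ⌊110/13⌋ - ⌊110/39⌋ = 36 + 8 - 2 = 42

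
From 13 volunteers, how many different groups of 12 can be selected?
C(13,12) = 13!/(12!×1!) = 13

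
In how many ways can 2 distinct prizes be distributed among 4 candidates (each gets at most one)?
P(4,2) = 4!/(4-2)! = 12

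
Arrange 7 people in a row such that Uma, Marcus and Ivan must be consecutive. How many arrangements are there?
Treat the 3 as one block: (7-3+1)! × 3! = 120 × 6 = 720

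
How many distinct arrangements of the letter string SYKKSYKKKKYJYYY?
15! / (6! × 2! × 6! × 1!) = 1261260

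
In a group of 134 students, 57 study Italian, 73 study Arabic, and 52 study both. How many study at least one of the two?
|A∪B| = |A| + |B| - |A∩B| = 57 + 73 - 52 = 78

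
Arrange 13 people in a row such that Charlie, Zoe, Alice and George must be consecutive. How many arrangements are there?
Treat the 4 as one block: (13-4+1)! × 4! = 3628800 × 24 = 87091200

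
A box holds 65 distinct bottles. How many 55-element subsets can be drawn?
C(65,55) = 65!/(55!×10!) = 179013799328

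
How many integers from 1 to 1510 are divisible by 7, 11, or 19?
⌊1510/7⌋+⌊1510/11⌋+⌊1510/19⌋ - ⌊1510/77⌋-⌊1510/133⌋-⌊1510/209⌋ + ⌊1510/1463⌋ = 215+137+79 - 19-11-7 + 1 = 395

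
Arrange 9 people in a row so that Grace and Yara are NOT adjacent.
Total - adjacent = 9! - (9-1)!×2 = 362880 - 80640 = 282240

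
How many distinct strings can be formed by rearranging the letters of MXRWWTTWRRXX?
12! / (1! × 3! × 3! × 2! × 3!) = 1108800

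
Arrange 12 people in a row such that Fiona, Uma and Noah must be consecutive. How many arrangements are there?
Treat the 3 as one block: (12-3+1)! × 3! = 3628800 × 6 = 21772800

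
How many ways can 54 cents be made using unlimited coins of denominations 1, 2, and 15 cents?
Coefficient of x^54 in 1/(1-x^1) · 1/(1-x^2) · 1/(1-x^15). Case on j = number of 15-cent coins (j = 0..3); remainder r = 54 - 15j is made from {1,2} in ⌊r/2⌋+1 ways. r = 54, 39, 24, 9 → 28 + 20 + 13 + 5 = 66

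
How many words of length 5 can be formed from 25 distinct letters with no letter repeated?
P(25,5) = 25!/(25-5)! = 6375600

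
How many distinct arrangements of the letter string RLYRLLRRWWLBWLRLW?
17! / (6! × 5! × 1! × 1! × 4!) = 171531360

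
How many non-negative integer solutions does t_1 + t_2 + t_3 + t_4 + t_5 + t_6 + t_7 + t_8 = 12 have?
C(12+8-1, 8-1) = C(19, 7) = 50388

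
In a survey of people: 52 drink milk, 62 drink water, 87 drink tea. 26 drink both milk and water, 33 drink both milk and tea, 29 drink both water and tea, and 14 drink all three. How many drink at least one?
|A∪B∪C| = 52+62+87-26-33-29+14 = 127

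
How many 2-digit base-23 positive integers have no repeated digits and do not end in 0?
Last digit: 22 nonzero choices. First digit: 21 (nonzero, ≠last). Middle 0: P(21,0) = 1. Total = 462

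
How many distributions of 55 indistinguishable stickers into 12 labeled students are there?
C(55+12-1, 12-1) = C(66, 11) = 1074082795968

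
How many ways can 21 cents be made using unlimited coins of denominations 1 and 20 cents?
Coefficient of x^21 in 1/(1-x^1) · 1/(1-x^20). Use j coins of 20 for j = 0..⌊21/20⌋ = 1, the rest in 1s: 1 + 1 = 2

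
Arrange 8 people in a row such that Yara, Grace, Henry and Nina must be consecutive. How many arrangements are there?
Treat the 4 as one block: (8-4+1)! × 4! = 120 × 24 = 2880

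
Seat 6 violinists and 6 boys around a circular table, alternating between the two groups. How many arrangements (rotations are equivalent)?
Fix one of the violinists: (6-1)! ways for the remaining violinists, × 6! ways for the boys = 120 × 720 = 86400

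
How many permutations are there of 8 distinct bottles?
8! = 40320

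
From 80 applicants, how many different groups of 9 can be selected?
C(80,9) = 80!/(9!×71!) = 231900297200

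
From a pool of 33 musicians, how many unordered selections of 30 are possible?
C(33,30) = 33!/(30!×3!) = 5456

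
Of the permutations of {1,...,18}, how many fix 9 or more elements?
Exactly j fixed points: C(18,j)·!(18-j); sum over j ≥ 9 (derangement numbers via !m = (m-1)·(!(m-1) + !(m-2)): !0..!9 = 1, 0, 1, 2, 9, 44, 265, 1854, 14833, 133496). Σ_{j=9}^{18} C(18,j)·!(18-j) = C(18,9)·!9 + C(18,10)·!8 + C(18,11)·!7 + C(18,12)·!6 + C(18,13)·!5 + C(18,14)·!4 + C(18,15)·!3 + C(18,16)·!2 + C(18,17)·!1 + C(18,18)·!0 = 48620·133496 + 43758·14833 + 31824·1854 + 18564·265 + 8568·44 + 3060·9 + 816·2 + 153·1 + 18·0 + 1·1 = 7203965408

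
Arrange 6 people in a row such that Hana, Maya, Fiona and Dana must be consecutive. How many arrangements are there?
Treat the 4 as one block: (6-4+1)! × 4! = 6 × 24 = 144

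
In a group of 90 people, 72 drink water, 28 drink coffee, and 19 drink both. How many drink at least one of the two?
|A∪B| = |A| + |B| - |A∩B| = 72 + 28 - 19 = 81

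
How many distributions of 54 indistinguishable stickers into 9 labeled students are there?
C(54+9-1, 9-1) = C(62, 8) = 3381098545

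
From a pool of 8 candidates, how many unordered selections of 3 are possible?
C(8,3) = 8!/(3!×5!) = 56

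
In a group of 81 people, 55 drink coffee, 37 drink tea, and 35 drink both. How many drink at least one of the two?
|A∪B| = |A| + |B| - |A∩B| = 55 + 37 - 35 = 57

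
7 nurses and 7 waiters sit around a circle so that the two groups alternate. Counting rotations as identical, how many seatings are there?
Fix one of the nurses: (7-1)! ways for the remaining nurses, × 7! ways for the waiters = 720 × 5040 = 3628800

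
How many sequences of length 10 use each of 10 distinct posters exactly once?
10! = 3628800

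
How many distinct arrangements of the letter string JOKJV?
5! / (1! × 2! × 1! × 1!) = 60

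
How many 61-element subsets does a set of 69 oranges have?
C(69,61) = 69!/(61!×8!) = 8361453672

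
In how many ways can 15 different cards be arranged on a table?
15! = 1307674368000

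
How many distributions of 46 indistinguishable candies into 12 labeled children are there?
C(46+12-1, 12-1) = C(57, 11) = 184509266760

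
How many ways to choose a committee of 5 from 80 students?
C(80,5) = 80!/(5!×75!) = 24040016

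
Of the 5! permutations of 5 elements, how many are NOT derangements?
Complement of the derangements. !5 = Σ_{j=0}^{5} (-1)^j·5!/j! = 120 - 120 + 60 - 20 + 5 - 1 = 44. 5! - !5 = 120 - 44 = 76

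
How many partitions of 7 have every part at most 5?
Let r_j(i) = number of partitions of i into parts ≤ j, for i = 0..7. r_1(i) = 1 for all i; r_j(i) = r_{j-1}(i) + r_j(i-j). Rows j = 2..5: ≤2: 1 1 2 2 3 3 4 4; ≤3: 1 1 2 3 4 5 7 8; ≤4: 1 1 2 3 5 6 9 11; ≤5: 1 1 2 3 5 7 10 13. r_5(7) = 13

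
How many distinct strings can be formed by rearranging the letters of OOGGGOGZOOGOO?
13! / (7! × 1! × 5!) = 10296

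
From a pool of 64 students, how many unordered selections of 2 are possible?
C(64,2) = 64!/(2!×62!) = 2016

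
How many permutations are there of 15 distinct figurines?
15! = 1307674368000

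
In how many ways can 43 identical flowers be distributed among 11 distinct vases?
C(43+11-1, 11-1) = C(53, 10) = 19499099620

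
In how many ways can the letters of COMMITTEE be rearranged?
9! / (1! × 1! × 2! × 1! × 2! × 2!) = 45360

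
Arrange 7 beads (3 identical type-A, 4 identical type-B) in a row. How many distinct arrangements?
7! / (3! × 4!) = 35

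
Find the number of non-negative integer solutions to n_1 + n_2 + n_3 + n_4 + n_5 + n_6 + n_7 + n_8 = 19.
C(19+8-1, 8-1) = C(26, 7) = 657800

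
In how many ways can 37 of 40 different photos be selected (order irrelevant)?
C(40,37) = 40!/(37!×3!) = 9880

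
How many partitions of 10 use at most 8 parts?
By conjugation, equals partitions of 10 into parts ≤ 8. Let r_j(i) = number of partitions of i into parts ≤ j, for i = 0..10. r_1(i) = 1 for all i; r_j(i) = r_{j-1}(i) + r_j(i-j). Rows j = 2..8: ≤2: 1 1 2 2 3 3 4 4 5 5 6; ≤3: 1 1 2 3 4 5 7 8 10 12 14; ≤4: 1 1 2 3 5 6 9 11 15 18 23; ≤5: 1 1 2 3 5 7 10 13 18 23 30; ≤6: 1 1 2 3 5 7 11 14 20 26 35; ≤7: 1 1 2 3 5 7 11 15 21 28 38; ≤8: 1 1 2 3 5 7 11 15 22 29 40. r_8(10) = 40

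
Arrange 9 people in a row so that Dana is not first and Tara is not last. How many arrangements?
By inclusion-exclusion: 9! - 2×(9-1)! + (9-2)! = 362880 - 80640 + 5040 = 287280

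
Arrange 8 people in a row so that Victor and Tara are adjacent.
Treat as block: (8-1)! × 2! = 5040 × 2 = 10080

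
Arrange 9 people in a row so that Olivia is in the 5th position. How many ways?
Fix one position: (9-1)! = 40320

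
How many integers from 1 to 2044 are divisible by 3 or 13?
⌊2044/3⌋ + ⌊2044/13⌋ - ⌊2044/39⌋ = 681 + 157 - 52 = 786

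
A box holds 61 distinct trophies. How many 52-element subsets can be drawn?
C(61,52) = 61!/(52!×9!) = 17341763505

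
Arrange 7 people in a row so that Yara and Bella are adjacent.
Treat as block: (7-1)! × 2! = 720 × 2 = 1440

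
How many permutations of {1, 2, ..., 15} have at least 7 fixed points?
Exactly j fixed points: C(15,j)·!(15-j); sum over j ≥ 7 (derangement numbers via !m = (m-1)·(!(m-1) + !(m-2)): !0..!8 = 1, 0, 1, 2, 9, 44, 265, 1854, 14833). Σ_{j=7}^{15} C(15,j)·!(15-j) = C(15,7)·!8 + C(15,8)·!7 + C(15,9)·!6 + C(15,10)·!5 + C(15,11)·!4 + C(15,12)·!3 + C(15,13)·!2 + C(15,14)·!1 + C(15,15)·!0 = 6435·14833 + 6435·1854 + 5005·265 + 3003·44 + 1365·9 + 455·2 + 105·1 + 15·0 + 1·1 = 108852603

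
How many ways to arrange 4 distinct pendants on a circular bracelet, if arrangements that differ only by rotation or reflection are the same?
(4-1)!/2 = 6/2 = 3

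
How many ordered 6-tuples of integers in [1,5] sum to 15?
Coefficient of x^15 in (x + x² + ... + x^5)^6. By inclusion-exclusion on dice exceeding 5: Σ_j (-1)^j C(6,j)·C(15-1-5j, 5) = C(6,0)·C(14,5) - C(6,1)·C(9,5) = 1·2002 - 6·126 = 1246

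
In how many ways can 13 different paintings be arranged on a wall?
13! = 6227020800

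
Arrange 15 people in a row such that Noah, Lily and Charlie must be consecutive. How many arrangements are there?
Treat the 3 as one block: (15-3+1)! × 3! = 6227020800 × 6 = 37362124800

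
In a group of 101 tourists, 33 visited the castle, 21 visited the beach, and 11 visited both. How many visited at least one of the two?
|A∪B| = |A| + |B| - |A∩B| = 33 + 21 - 11 = 43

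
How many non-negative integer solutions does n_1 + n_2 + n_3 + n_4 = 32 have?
C(32+4-1, 4-1) = C(35, 3) = 6545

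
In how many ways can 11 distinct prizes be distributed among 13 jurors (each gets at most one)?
P(13,11) = 13!/(13-11)! = 3113510400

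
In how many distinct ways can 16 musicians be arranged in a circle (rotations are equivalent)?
Circular: fix one position, arrange the rest. (16-1)! = 1307674368000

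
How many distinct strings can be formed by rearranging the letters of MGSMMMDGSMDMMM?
14! / (2! × 8! × 2! × 2!) = 270270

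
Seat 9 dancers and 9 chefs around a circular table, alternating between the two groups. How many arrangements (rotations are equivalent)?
Fix one of the dancers: (9-1)! ways for the remaining dancers, × 9! ways for the chefs = 40320 × 362880 = 14631321600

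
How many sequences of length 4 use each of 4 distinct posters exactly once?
4! = 24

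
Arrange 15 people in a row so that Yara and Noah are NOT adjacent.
Total - adjacent = 15! - (15-1)!×2 = 1307674368000 - 174356582400 = 1133317785600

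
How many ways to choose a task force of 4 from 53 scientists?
C(53,4) = 53!/(4!×49!) = 292825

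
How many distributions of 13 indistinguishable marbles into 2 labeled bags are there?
C(13+2-1, 2-1) = C(14, 1) = 14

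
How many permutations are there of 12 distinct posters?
12! = 479001600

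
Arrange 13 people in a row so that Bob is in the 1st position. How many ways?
Fix one position: (13-1)! = 479001600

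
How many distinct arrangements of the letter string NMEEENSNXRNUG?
13! / (1! × 1! × 1! × 1! × 3! × 4! × 1! × 1!) = 43243200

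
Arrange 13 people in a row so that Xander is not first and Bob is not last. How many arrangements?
By inclusion-exclusion: 13! - 2×(13-1)! + (13-2)! = 6227020800 - 958003200 + 39916800 = 5308934400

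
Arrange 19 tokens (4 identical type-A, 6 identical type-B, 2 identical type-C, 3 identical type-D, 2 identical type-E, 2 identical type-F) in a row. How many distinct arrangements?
19! / (4! × 6! × 2! × 3! × 2! × 2!) = 146659312800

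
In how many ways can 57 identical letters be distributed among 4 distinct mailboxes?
C(57+4-1, 4-1) = C(60, 3) = 34220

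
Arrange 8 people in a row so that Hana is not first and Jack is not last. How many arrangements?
By inclusion-exclusion: 8! - 2×(8-1)! + (8-2)! = 40320 - 10080 + 720 = 30960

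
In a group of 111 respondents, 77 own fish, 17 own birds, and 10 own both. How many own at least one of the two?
|A∪B| = |A| + |B| - |A∩B| = 77 + 17 - 10 = 84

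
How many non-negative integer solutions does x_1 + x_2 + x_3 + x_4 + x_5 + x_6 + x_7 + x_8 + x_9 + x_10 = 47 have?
C(47+10-1, 10-1) = C(56, 9) = 7575968400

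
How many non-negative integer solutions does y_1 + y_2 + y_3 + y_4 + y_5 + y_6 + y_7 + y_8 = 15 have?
C(15+8-1, 8-1) = C(22, 7) = 170544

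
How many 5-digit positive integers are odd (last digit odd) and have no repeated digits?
Last∈{1,3,5,7,9}. Last=0: 0. Last nonzero: 5×8×P(8,3) = 13440. Total = 13440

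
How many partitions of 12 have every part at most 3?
Let r_j(i) = number of partitions of i into parts ≤ j, for i = 0..12. r_1(i) = 1 for all i; r_j(i) = r_{j-1}(i) + r_j(i-j). Rows j = 2..3: ≤2: 1 1 2 2 3 3 4 4 5 5 6 6 7; ≤3: 1 1 2 3 4 5 7 8 10 12 14 16 19. r_3(12) = 19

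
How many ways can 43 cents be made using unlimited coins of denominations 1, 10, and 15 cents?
Coefficient of x^43 in 1/(1-x^1) · 1/(1-x^10) · 1/(1-x^15). Case on j = number of 15-cent coins (j = 0..2); remainder r = 43 - 15j is made from {1,10} in ⌊r/10⌋+1 ways. r = 43, 28, 13 → 5 + 3 + 2 = 10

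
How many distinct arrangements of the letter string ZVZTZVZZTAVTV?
13! / (3! × 1! × 4! × 5!) = 360360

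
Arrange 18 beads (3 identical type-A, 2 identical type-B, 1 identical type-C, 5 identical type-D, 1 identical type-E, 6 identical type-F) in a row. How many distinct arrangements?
18! / (3! × 2! × 1! × 5! × 1! × 6!) = 6175128960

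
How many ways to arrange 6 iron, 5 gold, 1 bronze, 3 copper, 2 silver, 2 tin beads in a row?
19! / (6! × 5! × 1! × 3! × 2! × 2!) = 58663725120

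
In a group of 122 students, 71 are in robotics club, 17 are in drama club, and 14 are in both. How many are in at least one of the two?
|A∪B| = |A| + |B| - |A∩B| = 71 + 17 - 14 = 74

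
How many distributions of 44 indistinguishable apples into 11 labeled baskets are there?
C(44+11-1, 11-1) = C(54, 10) = 23930713170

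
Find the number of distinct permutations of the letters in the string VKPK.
4! / (1! × 2! × 1!) = 12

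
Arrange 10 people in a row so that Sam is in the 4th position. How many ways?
Fix one position: (10-1)! = 362880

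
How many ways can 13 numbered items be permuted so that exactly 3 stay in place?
Choose the 3 fixed points C(13,3) = 286, derange the rest: !10 = Σ_{j=0}^{10} (-1)^j·10!/j! = 3628800 - 3628800 + 1814400 - 604800 + 151200 - 30240 + 5040 - 720 + 90 - 10 + 1 = 1334961. Product = 286 × 1334961 = 381798846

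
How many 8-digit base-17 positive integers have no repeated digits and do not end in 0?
Last digit: 16 nonzero choices. First digit: 15 (nonzero, ≠last). Middle 6: P(15,6) = 3603600. Total = 864864000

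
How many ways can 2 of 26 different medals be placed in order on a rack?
P(26,2) = 26!/(26-2)! = 650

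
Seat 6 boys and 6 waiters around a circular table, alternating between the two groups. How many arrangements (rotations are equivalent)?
Fix one of the boys: (6-1)! ways for the remaining boys, × 6! ways for the waiters = 120 × 720 = 86400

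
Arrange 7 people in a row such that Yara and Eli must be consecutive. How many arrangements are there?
Treat the 2 as one block: (7-2+1)! × 2! = 720 × 2 = 1440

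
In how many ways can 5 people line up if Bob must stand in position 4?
Fix one position: (5-1)! = 24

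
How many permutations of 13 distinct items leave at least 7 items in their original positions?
Exactly j fixed points: C(13,j)·!(13-j); sum over j ≥ 7 (derangement numbers via !m = (m-1)·(!(m-1) + !(m-2)): !0..!6 = 1, 0, 1, 2, 9, 44, 265). Σ_{j=7}^{13} C(13,j)·!(13-j) = C(13,7)·!6 + C(13,8)·!5 + C(13,9)·!4 + C(13,10)·!3 + C(13,11)·!2 + C(13,12)·!1 + C(13,13)·!0 = 1716·265 + 1287·44 + 715·9 + 286·2 + 78·1 + 13·0 + 1·1 = 518454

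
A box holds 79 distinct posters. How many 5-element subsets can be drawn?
C(79,5) = 79!/(5!×74!) = 22537515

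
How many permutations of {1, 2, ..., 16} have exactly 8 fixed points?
Choose the 8 fixed points C(16,8) = 12870, derange the rest: !8 = Σ_{j=0}^{8} (-1)^j·8!/j! = 40320 - 40320 + 20160 - 6720 + 1680 - 336 + 56 - 8 + 1 = 14833. Product = 12870 × 14833 = 190900710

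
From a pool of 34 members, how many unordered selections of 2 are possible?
C(34,2) = 34!/(2!×32!) = 561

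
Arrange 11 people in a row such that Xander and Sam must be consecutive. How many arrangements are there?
Treat the 2 as one block: (11-2+1)! × 2! = 3628800 × 2 = 7257600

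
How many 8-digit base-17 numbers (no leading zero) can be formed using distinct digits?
First digit: 16 choices (nonzero). Then descending: 16 × 16 × 15 × 14 × 13 × 12 × 11 × 10 = 922521600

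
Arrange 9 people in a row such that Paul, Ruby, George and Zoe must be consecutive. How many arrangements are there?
Treat the 4 as one block: (9-4+1)! × 4! = 720 × 24 = 17280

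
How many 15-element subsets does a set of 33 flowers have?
C(33,15) = 33!/(15!×18!) = 1037158320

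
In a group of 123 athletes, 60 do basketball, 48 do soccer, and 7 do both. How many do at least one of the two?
|A∪B| = |A| + |B| - |A∩B| = 60 + 48 - 7 = 101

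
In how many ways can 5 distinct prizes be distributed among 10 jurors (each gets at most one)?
P(10,5) = 10!/(10-5)! = 30240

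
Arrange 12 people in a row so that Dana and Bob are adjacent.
Treat as block: (12-1)! × 2! = 39916800 × 2 = 79833600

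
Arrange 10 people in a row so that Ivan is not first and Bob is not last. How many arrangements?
By inclusion-exclusion: 10! - 2×(10-1)! + (10-2)! = 3628800 - 725760 + 40320 = 2943360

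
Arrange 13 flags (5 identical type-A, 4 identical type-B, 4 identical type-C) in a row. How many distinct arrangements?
13! / (5! × 4! × 4!) = 90090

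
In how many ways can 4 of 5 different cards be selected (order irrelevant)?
C(5,4) = 5!/(4!×1!) = 5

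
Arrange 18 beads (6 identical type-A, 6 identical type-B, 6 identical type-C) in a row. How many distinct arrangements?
18! / (6! × 6! × 6!) = 17153136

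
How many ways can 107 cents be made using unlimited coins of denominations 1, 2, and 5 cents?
Coefficient of x^107 in 1/(1-x^1) · 1/(1-x^2) · 1/(1-x^5). Case on j = number of 5-cent coins (j = 0..21); remainder r = 107 - 5j is made from {1,2} in ⌊r/2⌋+1 ways. r = 107, 102, 97, 92, 87, 82, 77, 72, 67, 62, 57, 52, 47, 42, 37, 32, 27, 22, 17, 12, 7, 2 → 54 + 52 + 49 + 47 + 44 + 42 + 39 + 37 + 34 + 32 + 29 + 27 + 24 + 22 + 19 + 17 + 14 + 12 + 9 + 7 + 4 + 2 = 616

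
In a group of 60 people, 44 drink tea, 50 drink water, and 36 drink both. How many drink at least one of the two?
|A∪B| = |A| + |B| - |A∩B| = 44 + 50 - 36 = 58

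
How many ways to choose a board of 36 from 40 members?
C(40,36) = 40!/(36!×4!) = 91390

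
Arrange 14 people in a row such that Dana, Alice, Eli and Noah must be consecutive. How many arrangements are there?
Treat the 4 as one block: (14-4+1)! × 4! = 39916800 × 24 = 958003200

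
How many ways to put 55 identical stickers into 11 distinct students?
C(55+11-1, 11-1) = C(65, 10) = 179013799328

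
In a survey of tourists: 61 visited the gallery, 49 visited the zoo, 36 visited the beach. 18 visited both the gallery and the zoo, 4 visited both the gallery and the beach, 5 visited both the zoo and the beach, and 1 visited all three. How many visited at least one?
|A∪B∪C| = 61+49+36-18-4-5+1 = 120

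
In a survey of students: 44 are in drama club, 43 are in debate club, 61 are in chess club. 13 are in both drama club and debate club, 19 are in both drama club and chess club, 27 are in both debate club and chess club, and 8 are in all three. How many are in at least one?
|A∪B∪C| = 44+43+61-13-19-27+8 = 97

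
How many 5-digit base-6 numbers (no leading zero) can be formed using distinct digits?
First digit: 5 choices (nonzero). Then descending: 5 × 5 × 4 × 3 × 2 = 600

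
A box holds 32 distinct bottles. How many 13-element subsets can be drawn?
C(32,13) = 32!/(13!×19!) = 347373600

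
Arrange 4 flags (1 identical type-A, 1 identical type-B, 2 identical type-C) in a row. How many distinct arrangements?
4! / (1! × 1! × 2!) = 12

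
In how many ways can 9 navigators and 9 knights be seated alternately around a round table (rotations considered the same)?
Fix one of the navigators: (9-1)! ways for the remaining navigators, × 9! ways for the knights = 40320 × 362880 = 14631321600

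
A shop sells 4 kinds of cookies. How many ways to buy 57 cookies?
C(57+4-1, 4-1) = C(60, 3) = 34220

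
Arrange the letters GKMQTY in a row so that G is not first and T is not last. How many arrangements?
By inclusion-exclusion: 6! - 2×(6-1)! + (6-2)! = 720 - 240 + 24 = 504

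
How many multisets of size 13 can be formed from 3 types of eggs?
C(13+3-1, 3-1) = C(15, 2) = 105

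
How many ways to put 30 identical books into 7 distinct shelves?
C(30+7-1, 7-1) = C(36, 6) = 1947792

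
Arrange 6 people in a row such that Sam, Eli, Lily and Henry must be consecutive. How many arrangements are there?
Treat the 4 as one block: (6-4+1)! × 4! = 6 × 24 = 144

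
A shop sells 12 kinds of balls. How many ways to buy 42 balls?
C(42+12-1, 12-1) = C(53, 11) = 76223753060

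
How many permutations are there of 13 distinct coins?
13! = 6227020800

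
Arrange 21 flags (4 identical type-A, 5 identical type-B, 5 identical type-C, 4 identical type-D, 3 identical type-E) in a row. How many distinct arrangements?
21! / (4! × 5! × 5! × 4! × 3!) = 1026615189600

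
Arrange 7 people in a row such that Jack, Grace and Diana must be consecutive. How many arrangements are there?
Treat the 3 as one block: (7-3+1)! × 3! = 120 × 6 = 720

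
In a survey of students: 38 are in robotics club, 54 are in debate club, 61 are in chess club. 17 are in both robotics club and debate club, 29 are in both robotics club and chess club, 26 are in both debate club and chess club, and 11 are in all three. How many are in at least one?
|A∪B∪C| = 38+54+61-17-29-26+11 = 92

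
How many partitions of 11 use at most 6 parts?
By conjugation, equals partitions of 11 into parts ≤ 6. Let r_j(i) = number of partitions of i into parts ≤ j, for i = 0..11. r_1(i) = 1 for all i; r_j(i) = r_{j-1}(i) + r_j(i-j). Rows j = 2..6: ≤2: 1 1 2 2 3 3 4 4 5 5 6 6; ≤3: 1 1 2 3 4 5 7 8 10 12 14 16; ≤4: 1 1 2 3 5 6 9 11 15 18 23 27; ≤5: 1 1 2 3 5 7 10 13 18 23 30 37; ≤6: 1 1 2 3 5 7 11 14 20 26 35 44. r_6(11) = 44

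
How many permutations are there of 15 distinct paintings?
15! = 1307674368000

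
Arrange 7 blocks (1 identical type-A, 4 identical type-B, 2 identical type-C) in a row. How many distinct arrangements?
7! / (1! × 4! × 2!) = 105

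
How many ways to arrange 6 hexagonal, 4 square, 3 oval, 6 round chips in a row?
19! / (6! × 4! × 3! × 6!) = 1629547920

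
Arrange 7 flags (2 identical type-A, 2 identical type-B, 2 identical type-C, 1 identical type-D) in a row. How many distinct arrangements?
7! / (2! × 2! × 2! × 1!) = 630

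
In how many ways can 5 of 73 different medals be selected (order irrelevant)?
C(73,5) = 73!/(5!×68!) = 15020334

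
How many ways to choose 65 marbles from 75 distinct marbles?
C(75,65) = 75!/(65!×10!) = 828931106355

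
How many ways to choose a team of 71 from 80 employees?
C(80,71) = 80!/(71!×9!) = 231900297200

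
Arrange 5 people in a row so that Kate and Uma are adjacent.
Treat as block: (5-1)! × 2! = 24 × 2 = 48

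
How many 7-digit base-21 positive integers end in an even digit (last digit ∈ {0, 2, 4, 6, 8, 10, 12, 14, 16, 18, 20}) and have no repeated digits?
Last∈{0,2,4,6,8,10,12,14,16,18,20}. Last=0: 27907200. Last nonzero: 10×19×P(19,5) = 265118400. Total = 293025600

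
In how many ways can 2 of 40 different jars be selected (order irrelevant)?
C(40,2) = 40!/(2!×38!) = 780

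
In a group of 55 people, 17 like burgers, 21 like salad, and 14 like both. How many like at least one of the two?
|A∪B| = |A| + |B| - |A∩B| = 17 + 21 - 14 = 24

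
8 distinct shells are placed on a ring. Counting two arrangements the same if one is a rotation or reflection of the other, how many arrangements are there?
(8-1)!/2 = 5040/2 = 2520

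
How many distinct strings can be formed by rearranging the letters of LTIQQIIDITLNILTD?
16! / (1! × 2! × 5! × 3! × 2! × 3!) = 1210809600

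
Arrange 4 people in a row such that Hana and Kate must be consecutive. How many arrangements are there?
Treat the 2 as one block: (4-2+1)! × 2! = 6 × 2 = 12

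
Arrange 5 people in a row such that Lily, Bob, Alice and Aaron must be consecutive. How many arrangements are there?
Treat the 4 as one block: (5-4+1)! × 4! = 2 × 24 = 48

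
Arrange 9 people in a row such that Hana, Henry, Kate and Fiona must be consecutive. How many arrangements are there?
Treat the 4 as one block: (9-4+1)! × 4! = 720 × 24 = 17280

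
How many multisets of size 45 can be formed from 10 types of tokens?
C(45+10-1, 10-1) = C(54, 9) = 5317936260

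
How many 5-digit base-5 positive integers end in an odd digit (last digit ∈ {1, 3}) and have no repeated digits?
Last∈{1,3}. Last=0: 0. Last nonzero: 2×3×P(3,3) = 36. Total = 36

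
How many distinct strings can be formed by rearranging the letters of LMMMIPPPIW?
10! / (1! × 1! × 3! × 2! × 3!) = 50400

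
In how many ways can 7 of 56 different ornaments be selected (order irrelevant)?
C(56,7) = 56!/(7!×49!) = 231917400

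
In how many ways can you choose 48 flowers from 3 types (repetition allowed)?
C(48+3-1, 3-1) = C(50, 2) = 1225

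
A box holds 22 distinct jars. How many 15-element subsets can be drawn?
C(22,15) = 22!/(15!×7!) = 170544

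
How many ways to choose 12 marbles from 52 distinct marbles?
C(52,12) = 52!/(12!×40!) = 206379406870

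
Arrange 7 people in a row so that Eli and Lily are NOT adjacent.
Total - adjacent = 7! - (7-1)!×2 = 5040 - 1440 = 3600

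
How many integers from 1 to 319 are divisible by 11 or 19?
⌊319/11⌋ + ⌊319/19⌋ - ⌊319/209⌋ = 29 + 16 - 1 = 44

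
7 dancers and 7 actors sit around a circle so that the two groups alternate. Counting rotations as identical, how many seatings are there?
Fix one of the dancers: (7-1)! ways for the remaining dancers, × 7! ways for the actors = 720 × 5040 = 3628800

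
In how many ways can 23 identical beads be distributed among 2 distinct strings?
C(23+2-1, 2-1) = C(24, 1) = 24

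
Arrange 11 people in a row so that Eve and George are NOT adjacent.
Total - adjacent = 11! - (11-1)!×2 = 39916800 - 7257600 = 32659200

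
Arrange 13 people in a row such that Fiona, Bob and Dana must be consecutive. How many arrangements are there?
Treat the 3 as one block: (13-3+1)! × 3! = 39916800 × 6 = 239500800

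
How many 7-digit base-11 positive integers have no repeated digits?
First digit: 10 choices (nonzero). Then descending: 10 × 10 × 9 × 8 × 7 × 6 × 5 = 1512000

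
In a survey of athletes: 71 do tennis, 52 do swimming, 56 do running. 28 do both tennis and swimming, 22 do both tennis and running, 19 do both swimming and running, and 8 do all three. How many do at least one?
|A∪B∪C| = 71+52+56-28-22-19+8 = 118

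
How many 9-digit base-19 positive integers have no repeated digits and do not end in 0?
Last digit: 18 nonzero choices. First digit: 17 (nonzero, ≠last). Middle 7: P(17,7) = 98017920. Total = 29993483520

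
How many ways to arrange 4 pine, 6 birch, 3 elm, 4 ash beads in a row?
17! / (4! × 6! × 3! × 4!) = 142942800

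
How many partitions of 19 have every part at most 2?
Let r_j(i) = number of partitions of i into parts ≤ j, for i = 0..19. r_1(i) = 1 for all i; r_j(i) = r_{j-1}(i) + r_j(i-j). Rows j = 2..2: ≤2: 1 1 2 2 3 3 4 4 5 5 6 6 7 7 8 8 9 9 10 10. r_2(19) = 10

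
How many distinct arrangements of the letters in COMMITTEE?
9! / (1! × 1! × 2! × 1! × 2! × 2!) = 45360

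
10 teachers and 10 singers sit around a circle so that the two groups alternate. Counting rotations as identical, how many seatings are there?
Fix one of the teachers: (10-1)! ways for the remaining teachers, × 10! ways for the singers = 362880 × 3628800 = 1316818944000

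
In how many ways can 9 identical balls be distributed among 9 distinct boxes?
C(9+9-1, 9-1) = C(17, 8) = 24310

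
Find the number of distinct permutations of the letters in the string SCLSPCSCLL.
10! / (3! × 3! × 1! × 3!) = 16800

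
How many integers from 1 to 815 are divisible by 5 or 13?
⌊815/5⌋ + ⌊815/13⌋ - ⌊815/65⌋ = 163 + 62 - 12 = 213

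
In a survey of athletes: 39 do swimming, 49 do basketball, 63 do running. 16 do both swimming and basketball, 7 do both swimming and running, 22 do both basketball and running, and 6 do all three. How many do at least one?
|A∪B∪C| = 39+49+63-16-7-22+6 = 112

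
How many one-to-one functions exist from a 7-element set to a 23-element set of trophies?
P(23,7) = 23!/(23-7)! = 1235591280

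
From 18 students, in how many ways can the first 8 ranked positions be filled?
P(18,8) = 18!/(18-8)! = 1764322560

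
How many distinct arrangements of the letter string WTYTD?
5! / (1! × 1! × 2! × 1!) = 60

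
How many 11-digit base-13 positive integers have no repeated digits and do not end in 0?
Last digit: 12 nonzero choices. First digit: 11 (nonzero, ≠last). Middle 9: P(11,9) = 19958400. Total = 2634508800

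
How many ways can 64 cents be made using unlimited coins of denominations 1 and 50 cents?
Coefficient of x^64 in 1/(1-x^1) · 1/(1-x^50). Use j coins of 50 for j = 0..⌊64/50⌋ = 1, the rest in 1s: 1 + 1 = 2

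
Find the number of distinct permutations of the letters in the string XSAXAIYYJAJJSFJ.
15! / (4! × 1! × 2! × 2! × 3! × 1! × 2!) = 1135134000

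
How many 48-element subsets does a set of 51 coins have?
C(51,48) = 51!/(48!×3!) = 20825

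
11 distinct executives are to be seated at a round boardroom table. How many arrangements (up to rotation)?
Circular: fix one position, arrange the rest. (11-1)! = 3628800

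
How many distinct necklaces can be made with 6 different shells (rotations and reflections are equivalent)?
(6-1)!/2 = 120/2 = 60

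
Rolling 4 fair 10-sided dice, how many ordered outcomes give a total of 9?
Coefficient of x^9 in (x + x² + ... + x^10)^4. By inclusion-exclusion on dice exceeding 10: Σ_j (-1)^j C(4,j)·C(9-1-10j, 3) = C(4,0)·C(8,3) = 1·56 = 56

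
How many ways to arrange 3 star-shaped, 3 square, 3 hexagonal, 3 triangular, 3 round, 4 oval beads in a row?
19! / (3! × 3! × 3! × 3! × 3! × 4!) = 651819168000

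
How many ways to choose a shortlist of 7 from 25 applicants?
C(25,7) = 25!/(7!×18!) = 480700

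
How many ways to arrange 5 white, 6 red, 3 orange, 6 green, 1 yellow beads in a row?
21! / (5! × 6! × 3! × 6! × 1!) = 136882025280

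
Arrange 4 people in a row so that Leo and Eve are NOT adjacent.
Total - adjacent = 4! - (4-1)!×2 = 24 - 12 = 12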